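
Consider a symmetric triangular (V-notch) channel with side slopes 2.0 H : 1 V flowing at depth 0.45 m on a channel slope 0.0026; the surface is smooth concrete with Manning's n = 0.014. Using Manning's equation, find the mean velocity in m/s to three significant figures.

1.25 m/s

A = z·y² = 2.0×0.45² = 0.4050 m²
P = 2y√(1+z²) = 2×0.45×√(1+2.0²) = 2.012 m
R = A/P = 0.4050/2.012 = 0.2012 m
Q = (1/n)·A·R^(2/3)·S^(1/2) = (1/0.014) × 0.4050 × 0.2012^(2/3) × 0.0026^(1/2) = 0.5066 m³/s
V = Q/A = 0.5066/0.4050 = 1.251 m/s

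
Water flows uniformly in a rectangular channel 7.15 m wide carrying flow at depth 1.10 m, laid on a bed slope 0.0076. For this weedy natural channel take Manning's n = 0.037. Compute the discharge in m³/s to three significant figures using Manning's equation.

16.5 m³/s

A = b·y = 7.15 × 1.10 = 7.865 m²
P = b + 2y = 7.15 + 2×1.10 = 9.350 m
R = A/P = 7.865/9.350 = 0.8412 m
Q = (1/n)·A·R^(2/3)·S^(1/2) = (1/0.037) × 7.865 × 0.8412^(2/3) × 0.0076^(1/2) = 16.51 m³/s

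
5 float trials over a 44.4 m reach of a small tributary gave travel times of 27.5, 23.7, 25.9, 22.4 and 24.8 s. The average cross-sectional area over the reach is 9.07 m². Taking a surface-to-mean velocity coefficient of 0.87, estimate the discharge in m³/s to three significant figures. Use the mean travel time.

t̄ = (27.5 + 23.7 + 25.9 + 22.4 + 24.8) / 5 = 24.86 s
v_surface = L / t̄ = 44.4 / 24.86 = 1.786 m/s
v_mean = 0.87 × 1.786 = 1.554 m/s
Q = A × v_mean = 9.07 × 1.554 = 14.09 m³/s

14.1 m³/s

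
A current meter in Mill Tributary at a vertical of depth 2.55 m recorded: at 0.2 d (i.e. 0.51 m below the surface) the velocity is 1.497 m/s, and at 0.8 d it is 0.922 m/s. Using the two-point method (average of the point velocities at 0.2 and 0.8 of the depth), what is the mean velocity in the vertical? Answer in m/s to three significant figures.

1.21 m/s

v̄ = (1.497 + 0.922) / 2 = 1.210 m/s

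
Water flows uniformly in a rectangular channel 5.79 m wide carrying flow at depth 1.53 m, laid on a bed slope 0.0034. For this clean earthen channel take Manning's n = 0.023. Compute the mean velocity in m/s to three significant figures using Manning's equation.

A = b·y = 5.79 × 1.53 = 8.859 m²
P = b + 2y = 5.79 + 2×1.53 = 8.850 m
R = A/P = 8.859/8.850 = 1.001 m
Q = (1/n)·A·R^(2/3)·S^(1/2) = (1/0.023) × 8.859 × 1.001^(2/3) × 0.0034^(1/2) = 22.47 m³/s
V = Q/A = 22.47/8.859 = 2.537 m/s

2.54 m/s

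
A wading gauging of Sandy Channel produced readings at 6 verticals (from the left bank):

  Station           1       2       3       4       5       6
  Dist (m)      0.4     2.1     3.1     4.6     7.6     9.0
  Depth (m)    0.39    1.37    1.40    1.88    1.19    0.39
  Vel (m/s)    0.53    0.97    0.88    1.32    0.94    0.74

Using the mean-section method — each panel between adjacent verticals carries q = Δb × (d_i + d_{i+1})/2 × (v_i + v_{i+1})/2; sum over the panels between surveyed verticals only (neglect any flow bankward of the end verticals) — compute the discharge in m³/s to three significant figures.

11.2 m³/s

Panel 1-2: Δb = 1.7 m, d̄ = (0.39+1.37)/2 = 0.88, v̄ = (0.53+0.97)/2 = 0.75 → q = 1.7×0.88×0.75 = 1.122 m³/s
Panel 2-3: Δb = 1 m, d̄ = (1.37+1.40)/2 = 1.385, v̄ = (0.97+0.88)/2 = 0.925 → q = 1×1.385×0.925 = 1.281 m³/s
Panel 3-4: Δb = 1.5 m, d̄ = (1.40+1.88)/2 = 1.64, v̄ = (0.88+1.32)/2 = 1.1 → q = 1.5×1.64×1.1 = 2.706 m³/s
Panel 4-5: Δb = 3 m, d̄ = (1.88+1.19)/2 = 1.535, v̄ = (1.32+0.94)/2 = 1.13 → q = 3×1.535×1.13 = 5.204 m³/s
Panel 5-6: Δb = 1.4 m, d̄ = (1.19+0.39)/2 = 0.79, v̄ = (0.94+0.74)/2 = 0.84 → q = 1.4×0.79×0.84 = 0.9290 m³/s
Q = Σ q = 11.24 m³/s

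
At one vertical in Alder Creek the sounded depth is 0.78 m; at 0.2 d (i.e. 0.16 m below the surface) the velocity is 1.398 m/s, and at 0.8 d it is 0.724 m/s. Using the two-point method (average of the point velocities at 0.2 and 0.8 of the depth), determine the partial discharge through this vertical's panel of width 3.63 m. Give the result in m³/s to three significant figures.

v̄ = (1.398 + 0.724) / 2 = 1.061 m/s
q = v̄ × d × w = 1.061 × 0.78 × 3.63 = 3.004 m³/s

3.00 m³/s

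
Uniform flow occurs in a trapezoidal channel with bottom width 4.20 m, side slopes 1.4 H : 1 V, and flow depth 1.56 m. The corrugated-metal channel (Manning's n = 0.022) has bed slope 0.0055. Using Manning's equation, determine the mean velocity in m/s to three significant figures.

A = (b + z·y)·y = (4.20 + 1.4×1.56)×1.56 = 9.959 m²
P = b + 2y√(1+z²) = 4.20 + 2×1.56×√(1+1.4²) = 9.568 m
R = A/P = 9.959/9.568 = 1.041 m
Q = (1/n)·A·R^(2/3)·S^(1/2) = (1/0.022) × 9.959 × 1.041^(2/3) × 0.0055^(1/2) = 34.48 m³/s
V = Q/A = 34.48/9.959 = 3.462 m/s

3.46 m/s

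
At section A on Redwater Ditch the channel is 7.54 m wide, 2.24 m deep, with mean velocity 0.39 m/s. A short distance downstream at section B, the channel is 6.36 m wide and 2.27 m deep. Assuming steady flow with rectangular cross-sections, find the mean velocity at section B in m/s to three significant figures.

Q = A₁V₁ = (7.54×2.24) × 0.39 = 6.587 m³/s
A₂ = 6.36 × 2.27 = 14.44 m²
V₂ = Q/A₂ = 6.587/14.44 = 0.4562 m/s

0.456 m/s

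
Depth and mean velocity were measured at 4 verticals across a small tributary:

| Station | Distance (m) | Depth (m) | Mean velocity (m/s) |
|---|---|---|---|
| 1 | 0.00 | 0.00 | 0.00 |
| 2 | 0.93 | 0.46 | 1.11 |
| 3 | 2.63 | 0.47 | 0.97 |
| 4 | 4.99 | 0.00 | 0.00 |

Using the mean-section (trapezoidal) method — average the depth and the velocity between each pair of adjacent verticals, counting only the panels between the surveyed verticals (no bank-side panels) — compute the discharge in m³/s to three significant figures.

1.21 m³/s

Panel 1-2: Δb = 0.93 m, d̄ = (0.00+0.46)/2 = 0.23, v̄ = (0.00+1.11)/2 = 0.555 → q = 0.93×0.23×0.555 = 0.1187 m³/s
Panel 2-3: Δb = 1.7 m, d̄ = (0.46+0.47)/2 = 0.465, v̄ = (1.11+0.97)/2 = 1.04 → q = 1.7×0.465×1.04 = 0.8221 m³/s
Panel 3-4: Δb = 2.36 m, d̄ = (0.47+0.00)/2 = 0.235, v̄ = (0.97+0.00)/2 = 0.485 → q = 2.36×0.235×0.485 = 0.2690 m³/s
Q = Σ q = 1.210 m³/s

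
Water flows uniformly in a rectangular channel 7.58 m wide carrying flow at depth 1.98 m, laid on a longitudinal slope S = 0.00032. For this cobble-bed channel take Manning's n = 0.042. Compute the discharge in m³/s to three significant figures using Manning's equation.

A = b·y = 7.58 × 1.98 = 15.01 m²
P = b + 2y = 7.58 + 2×1.98 = 11.54 m
R = A/P = 15.01/11.54 = 1.301 m
Q = (1/n)·A·R^(2/3)·S^(1/2) = (1/0.042) × 15.01 × 1.301^(2/3) × 0.00032^(1/2) = 7.616 m³/s

7.62 m³/s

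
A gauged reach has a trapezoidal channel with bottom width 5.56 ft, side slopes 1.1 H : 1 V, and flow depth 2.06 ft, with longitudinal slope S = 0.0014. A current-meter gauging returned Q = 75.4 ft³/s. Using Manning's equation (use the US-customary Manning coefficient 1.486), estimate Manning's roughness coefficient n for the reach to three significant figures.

A = (b + z·y)·y = (5.56 + 1.1×2.06)×2.06 = 16.12 ft²
P = b + 2y√(1+z²) = 5.56 + 2×2.06×√(1+1.1²) = 11.68 ft
R = A/P = 16.12/11.68 = 1.380 ft
n = (1.486/Q)·A·R^(2/3)·S^(1/2) = (1.486/75.4) × 16.12 × 1.239 × 0.03742 = 0.01473

0.0147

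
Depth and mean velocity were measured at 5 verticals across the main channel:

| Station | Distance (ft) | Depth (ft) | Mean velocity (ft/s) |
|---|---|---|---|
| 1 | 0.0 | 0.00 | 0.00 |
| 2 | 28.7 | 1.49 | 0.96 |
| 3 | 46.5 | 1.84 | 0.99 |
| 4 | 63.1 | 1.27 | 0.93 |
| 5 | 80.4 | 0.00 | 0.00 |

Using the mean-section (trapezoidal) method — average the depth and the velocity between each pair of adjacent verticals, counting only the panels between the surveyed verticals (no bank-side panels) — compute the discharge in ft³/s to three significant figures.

69.0 ft³/s

Panel 1-2: Δb = 28.7 ft, d̄ = (0.00+1.49)/2 = 0.745, v̄ = (0.00+0.96)/2 = 0.48 → q = 28.7×0.745×0.48 = 10.26 ft³/s
Panel 2-3: Δb = 17.8 ft, d̄ = (1.49+1.84)/2 = 1.665, v̄ = (0.96+0.99)/2 = 0.975 → q = 17.8×1.665×0.975 = 28.90 ft³/s
Panel 3-4: Δb = 16.6 ft, d̄ = (1.84+1.27)/2 = 1.555, v̄ = (0.99+0.93)/2 = 0.96 → q = 16.6×1.555×0.96 = 24.78 ft³/s
Panel 4-5: Δb = 17.3 ft, d̄ = (1.27+0.00)/2 = 0.635, v̄ = (0.93+0.00)/2 = 0.465 → q = 17.3×0.635×0.465 = 5.108 ft³/s
Q = Σ q = 69.05 ft³/s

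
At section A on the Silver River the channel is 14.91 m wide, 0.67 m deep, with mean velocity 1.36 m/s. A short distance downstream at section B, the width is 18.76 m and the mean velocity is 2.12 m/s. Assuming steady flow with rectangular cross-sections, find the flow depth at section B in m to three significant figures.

0.342 m

Q = A₁V₁ = (14.91×0.67) × 1.36 = 13.59 m³/s
d₂ = Q/(b₂ V₂) = 13.59/(18.76×2.12) = 0.3416 m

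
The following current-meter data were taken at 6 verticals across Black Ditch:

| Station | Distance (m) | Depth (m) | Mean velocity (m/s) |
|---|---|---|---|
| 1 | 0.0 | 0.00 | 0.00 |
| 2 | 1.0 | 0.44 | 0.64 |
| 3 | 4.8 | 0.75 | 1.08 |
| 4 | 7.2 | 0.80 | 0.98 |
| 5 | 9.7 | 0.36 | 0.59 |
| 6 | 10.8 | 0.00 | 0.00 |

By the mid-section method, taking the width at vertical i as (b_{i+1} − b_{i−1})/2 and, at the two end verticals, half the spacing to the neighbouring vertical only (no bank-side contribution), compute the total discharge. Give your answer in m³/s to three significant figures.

5.49 m³/s

w_2 = (4.8 − 0.0)/2 = 2.4 m; q_2 = 0.64 × 0.44 × 2.4 = 0.6758 m³/s
w_3 = (7.2 − 1.0)/2 = 3.1 m; q_3 = 1.08 × 0.75 × 3.1 = 2.511 m³/s
w_4 = (9.7 − 4.8)/2 = 2.45 m; q_4 = 0.98 × 0.80 × 2.45 = 1.921 m³/s
w_5 = (10.8 − 7.2)/2 = 1.8 m; q_5 = 0.59 × 0.36 × 1.8 = 0.3823 m³/s
Stations 1, 6 contribute zero (depth or velocity is 0).
Q = Σ qᵢ = 5.490 m³/s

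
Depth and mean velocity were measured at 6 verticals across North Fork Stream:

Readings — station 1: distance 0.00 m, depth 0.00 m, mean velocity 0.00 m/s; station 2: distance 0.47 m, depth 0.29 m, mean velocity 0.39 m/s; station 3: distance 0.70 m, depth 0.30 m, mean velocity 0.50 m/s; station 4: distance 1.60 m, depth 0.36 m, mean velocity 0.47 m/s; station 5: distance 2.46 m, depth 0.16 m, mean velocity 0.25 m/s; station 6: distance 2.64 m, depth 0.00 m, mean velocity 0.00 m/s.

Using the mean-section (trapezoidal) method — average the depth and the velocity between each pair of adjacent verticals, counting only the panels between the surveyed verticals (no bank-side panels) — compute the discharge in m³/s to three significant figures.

Panel 1-2: Δb = 0.47 m, d̄ = (0.00+0.29)/2 = 0.145, v̄ = (0.00+0.39)/2 = 0.195 → q = 0.47×0.145×0.195 = 0.01329 m³/s
Panel 2-3: Δb = 0.23 m, d̄ = (0.29+0.30)/2 = 0.295, v̄ = (0.39+0.50)/2 = 0.445 → q = 0.23×0.295×0.445 = 0.03019 m³/s
Panel 3-4: Δb = 0.9 m, d̄ = (0.30+0.36)/2 = 0.33, v̄ = (0.50+0.47)/2 = 0.485 → q = 0.9×0.33×0.485 = 0.1440 m³/s
Panel 4-5: Δb = 0.86 m, d̄ = (0.36+0.16)/2 = 0.26, v̄ = (0.47+0.25)/2 = 0.36 → q = 0.86×0.26×0.36 = 0.08050 m³/s
Panel 5-6: Δb = 0.18 m, d̄ = (0.16+0.00)/2 = 0.08, v̄ = (0.25+0.00)/2 = 0.125 → q = 0.18×0.08×0.125 = 0.001800 m³/s
Q = Σ q = 0.2698 m³/s

0.270 m³/s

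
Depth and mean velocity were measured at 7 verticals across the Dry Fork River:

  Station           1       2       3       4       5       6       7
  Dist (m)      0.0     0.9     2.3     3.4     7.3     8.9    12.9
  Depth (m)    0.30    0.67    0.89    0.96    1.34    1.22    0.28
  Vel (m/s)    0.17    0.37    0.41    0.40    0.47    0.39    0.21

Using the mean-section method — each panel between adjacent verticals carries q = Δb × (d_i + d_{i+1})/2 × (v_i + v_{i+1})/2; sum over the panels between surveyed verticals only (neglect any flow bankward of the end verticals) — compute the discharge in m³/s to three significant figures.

4.69 m³/s

Panel 1-2: Δb = 0.9 m, d̄ = (0.30+0.67)/2 = 0.485, v̄ = (0.17+0.37)/2 = 0.27 → q = 0.9×0.485×0.27 = 0.1179 m³/s
Panel 2-3: Δb = 1.4 m, d̄ = (0.67+0.89)/2 = 0.78, v̄ = (0.37+0.41)/2 = 0.39 → q = 1.4×0.78×0.39 = 0.4259 m³/s
Panel 3-4: Δb = 1.1 m, d̄ = (0.89+0.96)/2 = 0.925, v̄ = (0.41+0.40)/2 = 0.405 → q = 1.1×0.925×0.405 = 0.4121 m³/s
Panel 4-5: Δb = 3.9 m, d̄ = (0.96+1.34)/2 = 1.15, v̄ = (0.40+0.47)/2 = 0.435 → q = 3.9×1.15×0.435 = 1.951 m³/s
Panel 5-6: Δb = 1.6 m, d̄ = (1.34+1.22)/2 = 1.28, v̄ = (0.47+0.39)/2 = 0.43 → q = 1.6×1.28×0.43 = 0.8806 m³/s
Panel 6-7: Δb = 4 m, d̄ = (1.22+0.28)/2 = 0.75, v̄ = (0.39+0.21)/2 = 0.3 → q = 4×0.75×0.3 = 0.9000 m³/s
Q = Σ q = 4.687 m³/s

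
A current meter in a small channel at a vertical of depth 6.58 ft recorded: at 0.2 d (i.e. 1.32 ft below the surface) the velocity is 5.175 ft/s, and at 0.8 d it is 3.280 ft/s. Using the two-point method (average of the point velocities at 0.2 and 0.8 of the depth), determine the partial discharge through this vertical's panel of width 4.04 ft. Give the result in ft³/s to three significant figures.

112 ft³/s

v̄ = (5.175 + 3.280) / 2 = 4.228 ft/s
q = v̄ × d × w = 4.228 × 6.58 × 4.04 = 112.4 ft³/s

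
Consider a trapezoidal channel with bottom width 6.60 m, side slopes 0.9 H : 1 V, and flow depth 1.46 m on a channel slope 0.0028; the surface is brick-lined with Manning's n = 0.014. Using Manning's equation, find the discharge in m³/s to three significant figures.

A = (b + z·y)·y = (6.60 + 0.9×1.46)×1.46 = 11.55 m²
P = b + 2y√(1+z²) = 6.60 + 2×1.46×√(1+0.9²) = 10.53 m
R = A/P = 11.55/10.53 = 1.097 m
Q = (1/n)·A·R^(2/3)·S^(1/2) = (1/0.014) × 11.55 × 1.097^(2/3) × 0.0028^(1/2) = 46.46 m³/s

46.5 m³/s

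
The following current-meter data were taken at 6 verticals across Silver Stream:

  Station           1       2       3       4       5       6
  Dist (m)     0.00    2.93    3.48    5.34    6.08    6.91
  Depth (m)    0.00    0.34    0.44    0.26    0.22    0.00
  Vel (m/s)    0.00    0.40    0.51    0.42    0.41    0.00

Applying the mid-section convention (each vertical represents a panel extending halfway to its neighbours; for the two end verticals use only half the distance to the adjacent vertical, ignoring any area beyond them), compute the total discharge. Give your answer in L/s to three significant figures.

720 L/s

w_2 = (3.48 − 0.00)/2 = 1.74 m; q_2 = 0.40 × 0.34 × 1.74 = 0.2366 m³/s
w_3 = (5.34 − 2.93)/2 = 1.205 m; q_3 = 0.51 × 0.44 × 1.205 = 0.2704 m³/s
w_4 = (6.08 − 3.48)/2 = 1.3 m; q_4 = 0.42 × 0.26 × 1.3 = 0.1420 m³/s
w_5 = (6.91 − 5.34)/2 = 0.785 m; q_5 = 0.41 × 0.22 × 0.785 = 0.07081 m³/s
Stations 1, 6 contribute zero (depth or velocity is 0).
Q = Σ qᵢ = 0.7198 m³/s
= 0.7198 × 1000 = 719.8 L/s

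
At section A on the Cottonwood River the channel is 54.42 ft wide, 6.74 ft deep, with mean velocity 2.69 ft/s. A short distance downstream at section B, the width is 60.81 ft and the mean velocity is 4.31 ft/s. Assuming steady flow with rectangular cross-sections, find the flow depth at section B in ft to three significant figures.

3.76 ft

Q = A₁V₁ = (54.42×6.74) × 2.69 = 986.7 ft³/s
d₂ = Q/(b₂ V₂) = 986.7/(60.81×4.31) = 3.765 ft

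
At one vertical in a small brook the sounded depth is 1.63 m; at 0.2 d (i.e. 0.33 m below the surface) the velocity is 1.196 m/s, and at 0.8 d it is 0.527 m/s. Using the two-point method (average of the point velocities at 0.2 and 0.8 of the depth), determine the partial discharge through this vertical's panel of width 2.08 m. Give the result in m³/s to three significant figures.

v̄ = (1.196 + 0.527) / 2 = 0.8615 m/s
q = v̄ × d × w = 0.8615 × 1.63 × 2.08 = 2.921 m³/s

2.92 m³/s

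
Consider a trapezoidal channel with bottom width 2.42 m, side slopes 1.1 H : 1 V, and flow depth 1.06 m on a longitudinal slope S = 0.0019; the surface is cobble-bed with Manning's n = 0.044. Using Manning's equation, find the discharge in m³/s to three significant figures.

2.92 m³/s

A = (b + z·y)·y = (2.42 + 1.1×1.06)×1.06 = 3.801 m²
P = b + 2y√(1+z²) = 2.42 + 2×1.06×√(1+1.1²) = 5.572 m
R = A/P = 3.801/5.572 = 0.6822 m
Q = (1/n)·A·R^(2/3)·S^(1/2) = (1/0.044) × 3.801 × 0.6822^(2/3) × 0.0019^(1/2) = 2.918 m³/s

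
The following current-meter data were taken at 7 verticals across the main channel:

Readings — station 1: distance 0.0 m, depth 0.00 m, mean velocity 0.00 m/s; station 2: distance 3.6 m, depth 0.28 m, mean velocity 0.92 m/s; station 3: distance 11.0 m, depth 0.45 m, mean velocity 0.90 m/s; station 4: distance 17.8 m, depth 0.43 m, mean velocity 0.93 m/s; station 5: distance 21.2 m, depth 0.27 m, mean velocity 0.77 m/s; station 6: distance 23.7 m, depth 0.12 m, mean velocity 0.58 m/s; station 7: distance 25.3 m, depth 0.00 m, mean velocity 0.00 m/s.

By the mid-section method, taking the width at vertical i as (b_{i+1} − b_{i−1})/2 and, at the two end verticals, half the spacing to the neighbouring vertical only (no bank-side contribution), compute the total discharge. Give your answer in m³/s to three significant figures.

7.09 m³/s

w_2 = (11.0 − 0.0)/2 = 5.5 m; q_2 = 0.92 × 0.28 × 5.5 = 1.417 m³/s
w_3 = (17.8 − 3.6)/2 = 7.1 m; q_3 = 0.90 × 0.45 × 7.1 = 2.876 m³/s
w_4 = (21.2 − 11.0)/2 = 5.1 m; q_4 = 0.93 × 0.43 × 5.1 = 2.039 m³/s
w_5 = (23.7 − 17.8)/2 = 2.95 m; q_5 = 0.77 × 0.27 × 2.95 = 0.6133 m³/s
w_6 = (25.3 − 21.2)/2 = 2.05 m; q_6 = 0.58 × 0.12 × 2.05 = 0.1427 m³/s
Stations 1, 7 contribute zero (depth or velocity is 0).
Q = Σ qᵢ = 7.088 m³/s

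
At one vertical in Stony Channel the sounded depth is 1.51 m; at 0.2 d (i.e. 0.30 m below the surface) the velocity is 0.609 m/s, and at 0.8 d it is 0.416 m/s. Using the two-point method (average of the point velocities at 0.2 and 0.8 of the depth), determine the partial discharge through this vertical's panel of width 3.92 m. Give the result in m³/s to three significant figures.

v̄ = (0.609 + 0.416) / 2 = 0.5125 m/s
q = v̄ × d × w = 0.5125 × 1.51 × 3.92 = 3.034 m³/s

3.03 m³/s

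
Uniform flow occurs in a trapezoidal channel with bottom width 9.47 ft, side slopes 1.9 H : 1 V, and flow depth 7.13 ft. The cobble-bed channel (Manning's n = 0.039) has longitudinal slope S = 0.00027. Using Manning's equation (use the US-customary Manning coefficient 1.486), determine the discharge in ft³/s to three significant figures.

263 ft³/s

A = (b + z·y)·y = (9.47 + 1.9×7.13)×7.13 = 164.1 ft²
P = b + 2y√(1+z²) = 9.47 + 2×7.13×√(1+1.9²) = 40.09 ft
R = A/P = 164.1/40.09 = 4.094 ft
Q = (1.486/n)·A·R^(2/3)·S^(1/2) = (1.486/0.039) × 164.1 × 4.094^(2/3) × 0.00027^(1/2) = 262.9 ft³/s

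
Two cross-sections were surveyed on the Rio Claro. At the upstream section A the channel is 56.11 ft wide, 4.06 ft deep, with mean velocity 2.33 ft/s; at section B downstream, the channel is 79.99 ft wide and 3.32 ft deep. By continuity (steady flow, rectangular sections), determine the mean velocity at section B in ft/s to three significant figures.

Q = A₁V₁ = (56.11×4.06) × 2.33 = 530.8 ft³/s
A₂ = 79.99 × 3.32 = 265.6 ft²
V₂ = Q/A₂ = 530.8/265.6 = 1.999 ft/s

2.00 ft/s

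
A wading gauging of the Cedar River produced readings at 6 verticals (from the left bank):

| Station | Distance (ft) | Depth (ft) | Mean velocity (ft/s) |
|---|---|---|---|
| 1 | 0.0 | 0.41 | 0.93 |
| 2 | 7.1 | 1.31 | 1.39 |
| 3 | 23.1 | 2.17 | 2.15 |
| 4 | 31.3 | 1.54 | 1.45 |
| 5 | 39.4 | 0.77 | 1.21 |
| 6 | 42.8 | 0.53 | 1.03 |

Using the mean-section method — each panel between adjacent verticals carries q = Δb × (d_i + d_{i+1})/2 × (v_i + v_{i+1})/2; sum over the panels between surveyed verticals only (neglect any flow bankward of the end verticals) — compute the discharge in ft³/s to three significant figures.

98.7 ft³/s

Panel 1-2: Δb = 7.1 ft, d̄ = (0.41+1.31)/2 = 0.86, v̄ = (0.93+1.39)/2 = 1.16 → q = 7.1×0.86×1.16 = 7.083 ft³/s
Panel 2-3: Δb = 16 ft, d̄ = (1.31+2.17)/2 = 1.74, v̄ = (1.39+2.15)/2 = 1.77 → q = 16×1.74×1.77 = 49.28 ft³/s
Panel 3-4: Δb = 8.2 ft, d̄ = (2.17+1.54)/2 = 1.855, v̄ = (2.15+1.45)/2 = 1.8 → q = 8.2×1.855×1.8 = 27.38 ft³/s
Panel 4-5: Δb = 8.1 ft, d̄ = (1.54+0.77)/2 = 1.155, v̄ = (1.45+1.21)/2 = 1.33 → q = 8.1×1.155×1.33 = 12.44 ft³/s
Panel 5-6: Δb = 3.4 ft, d̄ = (0.77+0.53)/2 = 0.65, v̄ = (1.21+1.03)/2 = 1.12 → q = 3.4×0.65×1.12 = 2.475 ft³/s
Q = Σ q = 98.66 ft³/s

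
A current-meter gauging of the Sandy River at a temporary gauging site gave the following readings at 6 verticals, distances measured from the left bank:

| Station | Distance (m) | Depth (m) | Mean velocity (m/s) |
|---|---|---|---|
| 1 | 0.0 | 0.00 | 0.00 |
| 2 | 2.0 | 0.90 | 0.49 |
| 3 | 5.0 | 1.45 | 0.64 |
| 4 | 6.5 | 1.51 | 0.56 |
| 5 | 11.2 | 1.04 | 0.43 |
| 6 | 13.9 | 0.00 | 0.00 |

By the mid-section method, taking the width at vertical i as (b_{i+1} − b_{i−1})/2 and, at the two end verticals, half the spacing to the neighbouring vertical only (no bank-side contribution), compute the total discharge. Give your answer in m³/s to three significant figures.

7.47 m³/s

w_2 = (5.0 − 0.0)/2 = 2.5 m; q_2 = 0.49 × 0.90 × 2.5 = 1.103 m³/s
w_3 = (6.5 − 2.0)/2 = 2.25 m; q_3 = 0.64 × 1.45 × 2.25 = 2.088 m³/s
w_4 = (11.2 − 5.0)/2 = 3.1 m; q_4 = 0.56 × 1.51 × 3.1 = 2.621 m³/s
w_5 = (13.9 − 6.5)/2 = 3.7 m; q_5 = 0.43 × 1.04 × 3.7 = 1.655 m³/s
Stations 1, 6 contribute zero (depth or velocity is 0).
Q = Σ qᵢ = 7.467 m³/s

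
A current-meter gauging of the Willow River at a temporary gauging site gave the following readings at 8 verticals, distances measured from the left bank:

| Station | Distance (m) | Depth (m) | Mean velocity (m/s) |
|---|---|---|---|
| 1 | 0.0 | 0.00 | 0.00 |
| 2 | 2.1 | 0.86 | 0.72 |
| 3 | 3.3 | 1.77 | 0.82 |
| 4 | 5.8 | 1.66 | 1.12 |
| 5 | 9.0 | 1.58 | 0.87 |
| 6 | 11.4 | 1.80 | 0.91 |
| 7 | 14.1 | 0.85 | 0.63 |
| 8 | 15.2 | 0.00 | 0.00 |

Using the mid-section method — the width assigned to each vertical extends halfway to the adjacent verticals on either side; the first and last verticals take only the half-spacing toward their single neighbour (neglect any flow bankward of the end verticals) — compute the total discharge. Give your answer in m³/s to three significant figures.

18.0 m³/s

w_2 = (3.3 − 0.0)/2 = 1.65 m; q_2 = 0.72 × 0.86 × 1.65 = 1.022 m³/s
w_3 = (5.8 − 2.1)/2 = 1.85 m; q_3 = 0.82 × 1.77 × 1.85 = 2.685 m³/s
w_4 = (9.0 − 3.3)/2 = 2.85 m; q_4 = 1.12 × 1.66 × 2.85 = 5.299 m³/s
w_5 = (11.4 − 5.8)/2 = 2.8 m; q_5 = 0.87 × 1.58 × 2.8 = 3.849 m³/s
w_6 = (14.1 − 9.0)/2 = 2.55 m; q_6 = 0.91 × 1.80 × 2.55 = 4.177 m³/s
w_7 = (15.2 − 11.4)/2 = 1.9 m; q_7 = 0.63 × 0.85 × 1.9 = 1.017 m³/s
Stations 1, 8 contribute zero (depth or velocity is 0).
Q = Σ qᵢ = 18.05 m³/s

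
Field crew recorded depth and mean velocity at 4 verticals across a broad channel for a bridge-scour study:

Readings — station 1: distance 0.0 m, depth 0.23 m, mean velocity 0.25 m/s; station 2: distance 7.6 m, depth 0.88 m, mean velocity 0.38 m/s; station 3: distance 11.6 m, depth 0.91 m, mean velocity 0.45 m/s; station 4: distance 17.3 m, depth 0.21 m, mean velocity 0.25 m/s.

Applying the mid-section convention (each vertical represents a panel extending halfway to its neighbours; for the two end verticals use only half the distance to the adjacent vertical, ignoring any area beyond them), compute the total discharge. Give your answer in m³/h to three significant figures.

15500 m³/h

w_1 = (7.6 − 0.0)/2 = 3.8 m; q_1 = 0.25 × 0.23 × 3.8 = 0.2185 m³/s
w_2 = (11.6 − 0.0)/2 = 5.8 m; q_2 = 0.38 × 0.88 × 5.8 = 1.940 m³/s
w_3 = (17.3 − 7.6)/2 = 4.85 m; q_3 = 0.45 × 0.91 × 4.85 = 1.986 m³/s
w_4 = (17.3 − 11.6)/2 = 2.85 m; q_4 = 0.25 × 0.21 × 2.85 = 0.1496 m³/s
Q = Σ qᵢ = 4.294 m³/s
= 4.294 × 3600 = 15460 m³/h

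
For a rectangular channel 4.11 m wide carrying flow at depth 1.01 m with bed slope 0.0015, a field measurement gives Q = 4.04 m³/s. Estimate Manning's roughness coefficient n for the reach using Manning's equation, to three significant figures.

0.0307

A = b·y = 4.11 × 1.01 = 4.151 m²
P = b + 2y = 4.11 + 2×1.01 = 6.130 m
R = A/P = 4.151/6.130 = 0.6772 m
n = (1/Q)·A·R^(2/3)·S^(1/2) = (1/4.04) × 4.151 × 0.7711 × 0.03873 = 0.03069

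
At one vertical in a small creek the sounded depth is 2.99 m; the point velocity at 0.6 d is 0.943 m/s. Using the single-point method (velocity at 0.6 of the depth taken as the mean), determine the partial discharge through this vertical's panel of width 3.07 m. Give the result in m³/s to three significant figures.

8.66 m³/s

v̄ = v₀.₆ = 0.943 m/s
q = v̄ × d × w = 0.9430 × 2.99 × 3.07 = 8.656 m³/s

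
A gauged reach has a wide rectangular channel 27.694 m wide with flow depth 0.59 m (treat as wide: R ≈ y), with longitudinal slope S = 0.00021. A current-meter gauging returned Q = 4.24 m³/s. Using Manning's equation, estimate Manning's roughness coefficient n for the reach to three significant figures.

A = b·y = 27.694 × 0.59 = 16.34 m²
Wide channel: R ≈ y = 0.59 m
n = (1/Q)·A·R^(2/3)·S^(1/2) = (1/4.24) × 16.34 × 0.7035 × 0.01449 = 0.03928

0.0393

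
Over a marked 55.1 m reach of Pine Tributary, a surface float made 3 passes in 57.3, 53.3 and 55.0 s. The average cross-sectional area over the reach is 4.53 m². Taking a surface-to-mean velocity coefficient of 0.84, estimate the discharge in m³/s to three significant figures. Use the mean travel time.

t̄ = (57.3 + 53.3 + 55.0) / 3 = 55.2 s
v_surface = L / t̄ = 55.1 / 55.2 = 0.9982 m/s
v_mean = 0.84 × 0.9982 = 0.8385 m/s
Q = A × v_mean = 4.53 × 0.8385 = 3.798 m³/s

3.80 m³/s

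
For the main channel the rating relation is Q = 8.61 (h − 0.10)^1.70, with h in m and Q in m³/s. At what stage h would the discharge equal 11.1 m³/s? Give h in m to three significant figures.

1.26 m

h − h₀ = (Q/C)^(1/b) = (11.1/8.61)^(1/1.70) = 1.161 m
h = 0.10 + 1.161 = 1.261 m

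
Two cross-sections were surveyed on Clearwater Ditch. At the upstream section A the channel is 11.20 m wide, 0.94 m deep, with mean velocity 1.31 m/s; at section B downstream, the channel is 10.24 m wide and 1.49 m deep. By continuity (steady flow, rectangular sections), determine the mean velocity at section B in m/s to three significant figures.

Q = A₁V₁ = (11.20×0.94) × 1.31 = 13.79 m³/s
A₂ = 10.24 × 1.49 = 15.26 m²
V₂ = Q/A₂ = 13.79/15.26 = 0.9039 m/s

0.904 m/s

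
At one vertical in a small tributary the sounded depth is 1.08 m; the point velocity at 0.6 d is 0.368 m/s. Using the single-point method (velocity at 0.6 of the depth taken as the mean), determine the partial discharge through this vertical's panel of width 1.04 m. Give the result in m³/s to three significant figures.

v̄ = v₀.₆ = 0.368 m/s
q = v̄ × d × w = 0.3680 × 1.08 × 1.04 = 0.4133 m³/s

0.413 m³/s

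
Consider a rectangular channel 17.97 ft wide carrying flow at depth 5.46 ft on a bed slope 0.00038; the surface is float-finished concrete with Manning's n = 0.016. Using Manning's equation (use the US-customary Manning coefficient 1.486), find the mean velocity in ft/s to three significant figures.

A = b·y = 17.97 × 5.46 = 98.12 ft²
P = b + 2y = 17.97 + 2×5.46 = 28.89 ft
R = A/P = 98.12/28.89 = 3.396 ft
Q = (1.486/n)·A·R^(2/3)·S^(1/2) = (1.486/0.016) × 98.12 × 3.396^(2/3) × 0.00038^(1/2) = 401.4 ft³/s
V = Q/A = 401.4/98.12 = 4.091 ft/s

4.09 ft/s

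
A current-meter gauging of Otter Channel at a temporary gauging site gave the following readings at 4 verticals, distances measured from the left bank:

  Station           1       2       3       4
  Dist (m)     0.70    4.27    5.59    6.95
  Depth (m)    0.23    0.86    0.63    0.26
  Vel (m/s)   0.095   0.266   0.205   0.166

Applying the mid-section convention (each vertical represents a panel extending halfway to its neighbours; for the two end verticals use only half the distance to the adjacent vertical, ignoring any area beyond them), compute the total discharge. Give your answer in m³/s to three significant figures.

0.801 m³/s

w_1 = (4.27 − 0.70)/2 = 1.785 m; q_1 = 0.095 × 0.23 × 1.785 = 0.03900 m³/s
w_2 = (5.59 − 0.70)/2 = 2.445 m; q_2 = 0.266 × 0.86 × 2.445 = 0.5593 m³/s
w_3 = (6.95 − 4.27)/2 = 1.34 m; q_3 = 0.205 × 0.63 × 1.34 = 0.1731 m³/s
w_4 = (6.95 − 5.59)/2 = 0.68 m; q_4 = 0.166 × 0.26 × 0.68 = 0.02935 m³/s
Q = Σ qᵢ = 0.8007 m³/s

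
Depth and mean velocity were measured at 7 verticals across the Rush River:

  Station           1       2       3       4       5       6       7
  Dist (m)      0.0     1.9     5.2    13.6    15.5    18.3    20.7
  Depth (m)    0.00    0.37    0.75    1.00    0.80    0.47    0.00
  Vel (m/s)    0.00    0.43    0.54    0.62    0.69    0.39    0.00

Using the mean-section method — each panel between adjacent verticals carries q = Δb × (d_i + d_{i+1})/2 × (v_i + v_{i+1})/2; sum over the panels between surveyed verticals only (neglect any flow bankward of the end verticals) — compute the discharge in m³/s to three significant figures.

7.43 m³/s

Panel 1-2: Δb = 1.9 m, d̄ = (0.00+0.37)/2 = 0.185, v̄ = (0.00+0.43)/2 = 0.215 → q = 1.9×0.185×0.215 = 0.07557 m³/s
Panel 2-3: Δb = 3.3 m, d̄ = (0.37+0.75)/2 = 0.56, v̄ = (0.43+0.54)/2 = 0.485 → q = 3.3×0.56×0.485 = 0.8963 m³/s
Panel 3-4: Δb = 8.4 m, d̄ = (0.75+1.00)/2 = 0.875, v̄ = (0.54+0.62)/2 = 0.58 → q = 8.4×0.875×0.58 = 4.263 m³/s
Panel 4-5: Δb = 1.9 m, d̄ = (1.00+0.80)/2 = 0.9, v̄ = (0.62+0.69)/2 = 0.655 → q = 1.9×0.9×0.655 = 1.120 m³/s
Panel 5-6: Δb = 2.8 m, d̄ = (0.80+0.47)/2 = 0.635, v̄ = (0.69+0.39)/2 = 0.54 → q = 2.8×0.635×0.54 = 0.9601 m³/s
Panel 6-7: Δb = 2.4 m, d̄ = (0.47+0.00)/2 = 0.235, v̄ = (0.39+0.00)/2 = 0.195 → q = 2.4×0.235×0.195 = 0.1100 m³/s
Q = Σ q = 7.425 m³/s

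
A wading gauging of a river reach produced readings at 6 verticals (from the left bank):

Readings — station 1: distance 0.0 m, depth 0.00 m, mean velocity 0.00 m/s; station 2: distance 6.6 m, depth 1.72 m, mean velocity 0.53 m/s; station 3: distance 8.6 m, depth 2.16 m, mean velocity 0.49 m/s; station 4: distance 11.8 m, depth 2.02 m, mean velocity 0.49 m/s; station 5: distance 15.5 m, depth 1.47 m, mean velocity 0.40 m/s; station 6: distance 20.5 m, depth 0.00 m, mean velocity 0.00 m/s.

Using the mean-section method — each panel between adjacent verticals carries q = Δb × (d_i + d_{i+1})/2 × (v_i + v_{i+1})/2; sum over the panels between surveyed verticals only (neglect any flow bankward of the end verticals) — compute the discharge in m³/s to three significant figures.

Panel 1-2: Δb = 6.6 m, d̄ = (0.00+1.72)/2 = 0.86, v̄ = (0.00+0.53)/2 = 0.265 → q = 6.6×0.86×0.265 = 1.504 m³/s
Panel 2-3: Δb = 2 m, d̄ = (1.72+2.16)/2 = 1.94, v̄ = (0.53+0.49)/2 = 0.51 → q = 2×1.94×0.51 = 1.979 m³/s
Panel 3-4: Δb = 3.2 m, d̄ = (2.16+2.02)/2 = 2.09, v̄ = (0.49+0.49)/2 = 0.49 → q = 3.2×2.09×0.49 = 3.277 m³/s
Panel 4-5: Δb = 3.7 m, d̄ = (2.02+1.47)/2 = 1.745, v̄ = (0.49+0.40)/2 = 0.445 → q = 3.7×1.745×0.445 = 2.873 m³/s
Panel 5-6: Δb = 5 m, d̄ = (1.47+0.00)/2 = 0.735, v̄ = (0.40+0.00)/2 = 0.2 → q = 5×0.735×0.2 = 0.7350 m³/s
Q = Σ q = 10.37 m³/s

10.4 m³/s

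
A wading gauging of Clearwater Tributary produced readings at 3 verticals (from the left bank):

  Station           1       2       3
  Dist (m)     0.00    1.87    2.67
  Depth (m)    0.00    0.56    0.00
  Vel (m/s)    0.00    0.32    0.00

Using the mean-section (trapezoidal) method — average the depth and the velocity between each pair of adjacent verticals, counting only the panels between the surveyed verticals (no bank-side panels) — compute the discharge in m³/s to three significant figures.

0.120 m³/s

Panel 1-2: Δb = 1.87 m, d̄ = (0.00+0.56)/2 = 0.28, v̄ = (0.00+0.32)/2 = 0.16 → q = 1.87×0.28×0.16 = 0.08378 m³/s
Panel 2-3: Δb = 0.8 m, d̄ = (0.56+0.00)/2 = 0.28, v̄ = (0.32+0.00)/2 = 0.16 → q = 0.8×0.28×0.16 = 0.03584 m³/s
Q = Σ q = 0.1196 m³/s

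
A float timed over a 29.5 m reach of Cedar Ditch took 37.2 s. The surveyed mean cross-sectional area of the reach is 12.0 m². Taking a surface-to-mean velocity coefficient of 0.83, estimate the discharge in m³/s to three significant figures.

v_surface = L / t̄ = 29.5 / 37.2 = 0.7930 m/s
v_mean = 0.83 × 0.7930 = 0.6582 m/s
Q = A × v_mean = 12.0 × 0.6582 = 7.898 m³/s

7.90 m³/s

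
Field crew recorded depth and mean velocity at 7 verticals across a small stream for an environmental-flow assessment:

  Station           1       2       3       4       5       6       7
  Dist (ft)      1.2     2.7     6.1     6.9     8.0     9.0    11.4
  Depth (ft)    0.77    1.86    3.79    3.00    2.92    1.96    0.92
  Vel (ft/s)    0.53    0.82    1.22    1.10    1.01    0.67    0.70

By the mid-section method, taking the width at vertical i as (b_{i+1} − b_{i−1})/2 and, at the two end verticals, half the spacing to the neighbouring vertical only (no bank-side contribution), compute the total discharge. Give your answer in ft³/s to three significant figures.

w_1 = (2.7 − 1.2)/2 = 0.75 ft; q_1 = 0.53 × 0.77 × 0.75 = 0.3061 ft³/s
w_2 = (6.1 − 1.2)/2 = 2.45 ft; q_2 = 0.82 × 1.86 × 2.45 = 3.737 ft³/s
w_3 = (6.9 − 2.7)/2 = 2.1 ft; q_3 = 1.22 × 3.79 × 2.1 = 9.710 ft³/s
w_4 = (8.0 − 6.1)/2 = 0.95 ft; q_4 = 1.10 × 3.00 × 0.95 = 3.135 ft³/s
w_5 = (9.0 − 6.9)/2 = 1.05 ft; q_5 = 1.01 × 2.92 × 1.05 = 3.097 ft³/s
w_6 = (11.4 − 8.0)/2 = 1.7 ft; q_6 = 0.67 × 1.96 × 1.7 = 2.232 ft³/s
w_7 = (11.4 − 9.0)/2 = 1.2 ft; q_7 = 0.70 × 0.92 × 1.2 = 0.7728 ft³/s
Q = Σ qᵢ = 22.99 ft³/s

23.0 ft³/s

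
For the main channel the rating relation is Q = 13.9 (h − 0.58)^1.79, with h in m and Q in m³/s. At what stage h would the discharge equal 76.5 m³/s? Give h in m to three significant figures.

h − h₀ = (Q/C)^(1/b) = (76.5/13.9)^(1/1.79) = 2.593 m
h = 0.58 + 2.593 = 3.173 m

3.17 m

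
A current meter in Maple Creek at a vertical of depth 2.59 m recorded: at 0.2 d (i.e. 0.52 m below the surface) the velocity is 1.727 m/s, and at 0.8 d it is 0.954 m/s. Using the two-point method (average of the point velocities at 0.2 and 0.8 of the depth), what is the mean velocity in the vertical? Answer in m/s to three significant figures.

v̄ = (1.727 + 0.954) / 2 = 1.341 m/s

1.34 m/s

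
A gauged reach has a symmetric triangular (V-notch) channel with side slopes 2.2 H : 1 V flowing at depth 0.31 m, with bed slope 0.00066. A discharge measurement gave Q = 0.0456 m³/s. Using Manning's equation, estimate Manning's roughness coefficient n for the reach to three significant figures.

0.0323

A = z·y² = 2.2×0.31² = 0.2114 m²
P = 2y√(1+z²) = 2×0.31×√(1+2.2²) = 1.498 m
R = A/P = 0.2114/1.498 = 0.1411 m
n = (1/Q)·A·R^(2/3)·S^(1/2) = (1/0.0456) × 0.2114 × 0.2710 × 0.02569 = 0.03228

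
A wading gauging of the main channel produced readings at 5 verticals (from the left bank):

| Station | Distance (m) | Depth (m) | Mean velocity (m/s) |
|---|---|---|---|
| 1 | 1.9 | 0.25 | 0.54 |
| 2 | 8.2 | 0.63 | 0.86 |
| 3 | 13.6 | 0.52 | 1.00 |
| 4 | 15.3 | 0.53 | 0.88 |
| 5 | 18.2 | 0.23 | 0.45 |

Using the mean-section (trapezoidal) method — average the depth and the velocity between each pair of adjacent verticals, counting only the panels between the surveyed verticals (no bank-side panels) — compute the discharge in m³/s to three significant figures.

Panel 1-2: Δb = 6.3 m, d̄ = (0.25+0.63)/2 = 0.44, v̄ = (0.54+0.86)/2 = 0.7 → q = 6.3×0.44×0.7 = 1.940 m³/s
Panel 2-3: Δb = 5.4 m, d̄ = (0.63+0.52)/2 = 0.575, v̄ = (0.86+1.00)/2 = 0.93 → q = 5.4×0.575×0.93 = 2.888 m³/s
Panel 3-4: Δb = 1.7 m, d̄ = (0.52+0.53)/2 = 0.525, v̄ = (1.00+0.88)/2 = 0.94 → q = 1.7×0.525×0.94 = 0.8390 m³/s
Panel 4-5: Δb = 2.9 m, d̄ = (0.53+0.23)/2 = 0.38, v̄ = (0.88+0.45)/2 = 0.665 → q = 2.9×0.38×0.665 = 0.7328 m³/s
Q = Σ q = 6.400 m³/s

6.40 m³/s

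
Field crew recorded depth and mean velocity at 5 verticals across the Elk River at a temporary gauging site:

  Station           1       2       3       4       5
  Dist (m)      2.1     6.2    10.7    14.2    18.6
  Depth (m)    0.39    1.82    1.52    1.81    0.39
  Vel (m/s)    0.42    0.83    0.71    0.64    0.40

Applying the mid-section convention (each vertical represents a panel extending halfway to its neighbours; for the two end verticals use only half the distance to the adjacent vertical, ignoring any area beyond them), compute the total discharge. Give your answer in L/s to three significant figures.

w_1 = (6.2 − 2.1)/2 = 2.05 m; q_1 = 0.42 × 0.39 × 2.05 = 0.3358 m³/s
w_2 = (10.7 − 2.1)/2 = 4.3 m; q_2 = 0.83 × 1.82 × 4.3 = 6.496 m³/s
w_3 = (14.2 − 6.2)/2 = 4 m; q_3 = 0.71 × 1.52 × 4 = 4.317 m³/s
w_4 = (18.6 − 10.7)/2 = 3.95 m; q_4 = 0.64 × 1.81 × 3.95 = 4.576 m³/s
w_5 = (18.6 − 14.2)/2 = 2.2 m; q_5 = 0.40 × 0.39 × 2.2 = 0.3432 m³/s
Q = Σ qᵢ = 16.07 m³/s
= 16.07 × 1000 = 16070 L/s

16100 L/s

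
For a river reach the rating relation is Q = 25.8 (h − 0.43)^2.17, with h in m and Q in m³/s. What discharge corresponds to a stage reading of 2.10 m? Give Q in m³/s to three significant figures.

78.5 m³/s

Q = 25.8 × (2.10 − 0.43)^2.17 = 25.8 × 1.67^2.17 = 78.51 m³/s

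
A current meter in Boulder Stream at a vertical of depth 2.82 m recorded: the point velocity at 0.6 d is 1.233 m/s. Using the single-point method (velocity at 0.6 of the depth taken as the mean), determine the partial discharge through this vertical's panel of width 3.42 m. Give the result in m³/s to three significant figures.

11.9 m³/s

v̄ = v₀.₆ = 1.233 m/s
q = v̄ × d × w = 1.233 × 2.82 × 3.42 = 11.89 m³/s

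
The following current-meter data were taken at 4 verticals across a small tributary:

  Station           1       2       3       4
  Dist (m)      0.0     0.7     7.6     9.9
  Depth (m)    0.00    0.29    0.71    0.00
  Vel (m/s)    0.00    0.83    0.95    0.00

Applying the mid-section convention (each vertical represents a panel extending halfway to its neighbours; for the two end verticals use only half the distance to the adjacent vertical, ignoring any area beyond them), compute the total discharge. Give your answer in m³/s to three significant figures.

w_2 = (7.6 − 0.0)/2 = 3.8 m; q_2 = 0.83 × 0.29 × 3.8 = 0.9147 m³/s
w_3 = (9.9 − 0.7)/2 = 4.6 m; q_3 = 0.95 × 0.71 × 4.6 = 3.103 m³/s
Stations 1, 4 contribute zero (depth or velocity is 0).
Q = Σ qᵢ = 4.017 m³/s

4.02 m³/s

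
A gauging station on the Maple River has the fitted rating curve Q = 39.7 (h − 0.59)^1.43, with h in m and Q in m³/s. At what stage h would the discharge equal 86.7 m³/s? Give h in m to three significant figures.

2.32 m

h − h₀ = (Q/C)^(1/b) = (86.7/39.7)^(1/1.43) = 1.727 m
h = 0.59 + 1.727 = 2.317 m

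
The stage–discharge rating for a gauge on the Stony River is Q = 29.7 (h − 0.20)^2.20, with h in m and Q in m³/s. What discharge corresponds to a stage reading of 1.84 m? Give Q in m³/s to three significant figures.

Q = 29.7 × (1.84 − 0.20)^2.20 = 29.7 × 1.64^2.20 = 88.19 m³/s

88.2 m³/s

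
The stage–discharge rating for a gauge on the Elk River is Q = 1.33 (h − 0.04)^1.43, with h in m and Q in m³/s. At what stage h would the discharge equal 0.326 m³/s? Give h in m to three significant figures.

h − h₀ = (Q/C)^(1/b) = (0.326/1.33)^(1/1.43) = 0.3741 m
h = 0.04 + 0.3741 = 0.4141 m

0.414 m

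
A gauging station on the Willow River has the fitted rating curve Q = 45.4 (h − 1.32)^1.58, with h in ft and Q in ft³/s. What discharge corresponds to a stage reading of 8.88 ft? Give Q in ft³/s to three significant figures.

1110 ft³/s

Q = 45.4 × (8.88 − 1.32)^1.58 = 45.4 × 7.56^1.58 = 1109 ft³/s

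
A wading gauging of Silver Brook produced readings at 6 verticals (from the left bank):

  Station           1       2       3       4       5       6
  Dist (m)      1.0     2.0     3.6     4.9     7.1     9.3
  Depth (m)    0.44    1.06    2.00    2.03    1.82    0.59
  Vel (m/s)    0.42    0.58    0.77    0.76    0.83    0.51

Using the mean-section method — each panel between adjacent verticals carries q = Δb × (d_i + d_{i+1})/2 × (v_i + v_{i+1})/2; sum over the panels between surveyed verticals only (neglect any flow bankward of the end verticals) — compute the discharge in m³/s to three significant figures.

Panel 1-2: Δb = 1 m, d̄ = (0.44+1.06)/2 = 0.75, v̄ = (0.42+0.58)/2 = 0.5 → q = 1×0.75×0.5 = 0.3750 m³/s
Panel 2-3: Δb = 1.6 m, d̄ = (1.06+2.00)/2 = 1.53, v̄ = (0.58+0.77)/2 = 0.675 → q = 1.6×1.53×0.675 = 1.652 m³/s
Panel 3-4: Δb = 1.3 m, d̄ = (2.00+2.03)/2 = 2.015, v̄ = (0.77+0.76)/2 = 0.765 → q = 1.3×2.015×0.765 = 2.004 m³/s
Panel 4-5: Δb = 2.2 m, d̄ = (2.03+1.82)/2 = 1.925, v̄ = (0.76+0.83)/2 = 0.795 → q = 2.2×1.925×0.795 = 3.367 m³/s
Panel 5-6: Δb = 2.2 m, d̄ = (1.82+0.59)/2 = 1.205, v̄ = (0.83+0.51)/2 = 0.67 → q = 2.2×1.205×0.67 = 1.776 m³/s
Q = Σ q = 9.174 m³/s

9.17 m³/s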